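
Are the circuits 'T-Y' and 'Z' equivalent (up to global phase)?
No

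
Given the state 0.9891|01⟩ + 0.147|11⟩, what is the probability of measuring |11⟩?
0.02161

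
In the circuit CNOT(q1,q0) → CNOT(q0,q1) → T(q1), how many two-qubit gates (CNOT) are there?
2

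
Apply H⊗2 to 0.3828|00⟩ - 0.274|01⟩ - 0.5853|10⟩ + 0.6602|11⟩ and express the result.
0.09185|00⟩ - 0.2944|01⟩ + 0.01695|10⟩ + 0.9512|11⟩

H⊗2 gives amp(|y⟩) = (1/2) Σ_x (−1)^(x·y) amp(|x⟩), where x·y is the number of positions in which both x and y have a 1.
|00⟩: (0.3828 - 0.274 - 0.5853 + 0.6602)/2 = 0.09185
|01⟩: (0.3828 + 0.274 - 0.5853 - 0.6602)/2 = -0.2944
|10⟩: (0.3828 - 0.274 + 0.5853 - 0.6602)/2 = 0.01695
|11⟩: (0.3828 + 0.274 + 0.5853 + 0.6602)/2 = 0.9512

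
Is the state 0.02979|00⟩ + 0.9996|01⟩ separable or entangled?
Separable

Writing the state as a|00⟩ + b|01⟩ + c|10⟩ + d|11⟩, it is a product state iff ad − bc = 0.
Here (a, b, c, d) = (0.02979, 0.9996, 0, 0): ad − bc = (0.02979)(0) − (0.9996)(0) = 0, so the state is separable.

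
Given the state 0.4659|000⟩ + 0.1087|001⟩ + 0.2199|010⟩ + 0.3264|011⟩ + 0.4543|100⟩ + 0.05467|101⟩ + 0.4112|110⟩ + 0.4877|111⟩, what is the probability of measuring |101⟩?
0.002989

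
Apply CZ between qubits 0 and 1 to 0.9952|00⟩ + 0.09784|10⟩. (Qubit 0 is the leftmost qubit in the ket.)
0.9952|00⟩ + 0.09784|10⟩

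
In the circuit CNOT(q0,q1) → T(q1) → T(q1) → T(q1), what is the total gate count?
4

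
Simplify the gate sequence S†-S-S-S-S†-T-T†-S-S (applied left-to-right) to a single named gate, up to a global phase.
S†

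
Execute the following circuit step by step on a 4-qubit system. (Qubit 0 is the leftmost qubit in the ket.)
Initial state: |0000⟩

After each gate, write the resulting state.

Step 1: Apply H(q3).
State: 1/√2|0000⟩ + 1/√2|0001⟩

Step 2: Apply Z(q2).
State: 1/√2|0000⟩ + 1/√2|0001⟩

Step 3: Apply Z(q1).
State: 1/√2|0000⟩ + 1/√2|0001⟩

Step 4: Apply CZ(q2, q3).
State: 1/√2|0000⟩ + 1/√2|0001⟩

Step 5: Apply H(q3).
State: |0000⟩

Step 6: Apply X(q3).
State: |0001⟩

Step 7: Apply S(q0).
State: |0001⟩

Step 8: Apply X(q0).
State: |1001⟩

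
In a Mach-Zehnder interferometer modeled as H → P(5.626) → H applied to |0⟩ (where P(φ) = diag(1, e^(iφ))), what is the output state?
(0.8959 - 0.3054i)|0⟩ + (0.1041 + 0.3054i)|1⟩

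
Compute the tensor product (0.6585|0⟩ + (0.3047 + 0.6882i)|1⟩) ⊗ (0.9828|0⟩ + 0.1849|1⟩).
0.6472|00⟩ + 0.1218|01⟩ + (0.2995 + 0.6764i)|10⟩ + (0.05634 + 0.1272i)|11⟩

amp(|b₁b₂…⟩) = product of the factor amplitudes for bits b₁, b₂, …; only kets whose every factor amplitude is nonzero survive.
|00⟩: (0.6585)(0.9828) = 0.6472
|01⟩: (0.6585)(0.1849) = 0.1218
|10⟩: (0.3047 + 0.6882i)(0.9828) = (0.2995 + 0.6764i)
|11⟩: (0.3047 + 0.6882i)(0.1849) = (0.05634 + 0.1272i)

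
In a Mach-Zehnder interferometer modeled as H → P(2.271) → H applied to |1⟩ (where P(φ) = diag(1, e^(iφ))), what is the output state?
(0.8222 - 0.3824i)|0⟩ + (0.1778 + 0.3824i)|1⟩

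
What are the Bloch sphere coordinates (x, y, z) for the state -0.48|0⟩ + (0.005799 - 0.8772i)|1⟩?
(-0.005567, 0.8421, -0.5391)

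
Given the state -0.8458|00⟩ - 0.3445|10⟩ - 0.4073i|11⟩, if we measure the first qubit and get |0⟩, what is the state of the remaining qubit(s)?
-|0⟩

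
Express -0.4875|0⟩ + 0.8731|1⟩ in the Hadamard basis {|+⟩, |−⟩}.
0.2727|+⟩ - 0.9621|−⟩

With |ψ⟩ = α|0⟩ + β|1⟩, the Hadamard-basis coefficients are ⟨+|ψ⟩ = (α + β)/√2 and ⟨−|ψ⟩ = (α − β)/√2.
Here α = -0.4875, β = 0.8731: (α + β)/√2 = 0.2727, (α − β)/√2 = -0.9621.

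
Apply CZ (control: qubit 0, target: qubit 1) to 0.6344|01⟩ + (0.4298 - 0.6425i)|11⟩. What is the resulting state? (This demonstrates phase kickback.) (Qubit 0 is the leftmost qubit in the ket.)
0.6344|01⟩ + (-0.4298 + 0.6425i)|11⟩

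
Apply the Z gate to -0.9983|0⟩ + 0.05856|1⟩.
-0.9983|0⟩ - 0.05856|1⟩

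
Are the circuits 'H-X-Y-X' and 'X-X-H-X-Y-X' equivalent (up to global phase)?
Yes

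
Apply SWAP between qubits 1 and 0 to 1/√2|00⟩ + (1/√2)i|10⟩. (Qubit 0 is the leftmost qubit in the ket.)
1/√2|00⟩ + (1/√2)i|01⟩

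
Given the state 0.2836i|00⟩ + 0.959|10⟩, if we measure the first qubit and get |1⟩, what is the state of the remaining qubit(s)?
|0⟩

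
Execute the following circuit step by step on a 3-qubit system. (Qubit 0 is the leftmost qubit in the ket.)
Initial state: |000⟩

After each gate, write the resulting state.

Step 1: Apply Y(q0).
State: i|100⟩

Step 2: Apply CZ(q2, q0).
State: i|100⟩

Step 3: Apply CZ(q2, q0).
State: i|100⟩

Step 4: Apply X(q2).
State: i|101⟩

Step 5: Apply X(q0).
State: i|001⟩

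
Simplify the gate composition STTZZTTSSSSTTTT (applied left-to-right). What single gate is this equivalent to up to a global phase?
S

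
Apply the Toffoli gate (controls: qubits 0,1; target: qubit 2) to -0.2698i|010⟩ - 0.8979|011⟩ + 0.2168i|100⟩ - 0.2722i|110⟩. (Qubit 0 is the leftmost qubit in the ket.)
-0.2698i|010⟩ - 0.8979|011⟩ + 0.2168i|100⟩ - 0.2722i|111⟩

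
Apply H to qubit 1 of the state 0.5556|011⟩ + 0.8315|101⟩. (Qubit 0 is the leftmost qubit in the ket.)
0.3929|001⟩ - 0.3929|011⟩ + 0.588|101⟩ + 0.588|111⟩

H on qubit 1 mixes each pair of kets that differ only in qubit 1: amplitudes (a, b) of (|…0…⟩, |…1…⟩) become ((a + b)/√2, (a − b)/√2). Kets absent from the input have amplitude 0.
(|001⟩, |011⟩): (a, b) = (0, 0.5556) → (0.3929, -0.3929)
(|101⟩, |111⟩): (a, b) = (0.8315, 0) → (0.588, 0.588)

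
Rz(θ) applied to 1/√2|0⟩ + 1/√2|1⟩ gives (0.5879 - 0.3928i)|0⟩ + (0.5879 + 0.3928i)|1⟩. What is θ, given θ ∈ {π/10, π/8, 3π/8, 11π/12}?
3π/8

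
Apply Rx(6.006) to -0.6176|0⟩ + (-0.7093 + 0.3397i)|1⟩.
(0.6586 + 0.09799i)|0⟩ + (0.7025 - 0.2511i)|1⟩

Rx(6.006) = [[cos(θ/2), −i·sin(θ/2)], [−i·sin(θ/2), cos(θ/2)]]; θ = 6.006, cos(θ/2) ≈ -0.990411, sin(θ/2) ≈ 0.138149.
With a = amp(|0⟩) = -0.6176 and b = amp(|1⟩) = (-0.7093 + 0.3397i):
new amp(|0⟩) = (-0.990411)·a + (-0.138149i)·b = (0.6586 + 0.09799i)
new amp(|1⟩) = (-0.138149i)·a + (-0.990411)·b = (0.7025 - 0.2511i)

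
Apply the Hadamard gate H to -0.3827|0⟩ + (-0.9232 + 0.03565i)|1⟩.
(-0.9234 + 0.02521i)|0⟩ + (0.3822 - 0.02521i)|1⟩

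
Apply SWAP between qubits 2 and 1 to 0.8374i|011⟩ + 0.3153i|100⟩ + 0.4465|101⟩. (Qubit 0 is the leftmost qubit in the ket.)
0.8374i|011⟩ + 0.3153i|100⟩ + 0.4465|110⟩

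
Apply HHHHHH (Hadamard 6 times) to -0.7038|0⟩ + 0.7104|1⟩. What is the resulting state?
-0.7038|0⟩ + 0.7104|1⟩

H² = I, so an even number of Hadamards cancels: H^6 = I and the state is unchanged.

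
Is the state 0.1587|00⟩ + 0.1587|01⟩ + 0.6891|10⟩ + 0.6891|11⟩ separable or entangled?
Separable

Writing the state as a|00⟩ + b|01⟩ + c|10⟩ + d|11⟩, it is a product state iff ad − bc = 0.
Here (a, b, c, d) = (0.1587, 0.1587, 0.6891, 0.6891): ad − bc = (0.1587)(0.6891) − (0.1587)(0.6891) = 0, so the state is separable.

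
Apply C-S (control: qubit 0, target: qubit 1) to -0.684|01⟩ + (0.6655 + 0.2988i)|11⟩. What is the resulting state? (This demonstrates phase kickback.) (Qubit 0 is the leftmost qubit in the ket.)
-0.684|01⟩ + (-0.2988 + 0.6655i)|11⟩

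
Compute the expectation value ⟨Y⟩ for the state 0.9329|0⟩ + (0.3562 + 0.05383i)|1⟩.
0.1004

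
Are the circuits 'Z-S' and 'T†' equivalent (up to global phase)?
No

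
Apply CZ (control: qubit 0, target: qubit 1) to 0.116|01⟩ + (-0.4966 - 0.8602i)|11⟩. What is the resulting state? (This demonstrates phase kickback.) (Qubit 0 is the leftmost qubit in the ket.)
0.116|01⟩ + (0.4966 + 0.8602i)|11⟩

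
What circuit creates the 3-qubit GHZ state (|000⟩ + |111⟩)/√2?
H(q0) → CNOT(q0,q1) → CNOT(q0,q2)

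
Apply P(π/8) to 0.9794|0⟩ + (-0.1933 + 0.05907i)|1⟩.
0.9794|0⟩ + (-0.2012 - 0.0194i)|1⟩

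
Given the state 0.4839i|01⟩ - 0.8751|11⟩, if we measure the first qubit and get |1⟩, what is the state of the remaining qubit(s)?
-|1⟩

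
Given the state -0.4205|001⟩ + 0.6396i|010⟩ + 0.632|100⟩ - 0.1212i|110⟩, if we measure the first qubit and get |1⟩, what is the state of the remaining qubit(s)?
0.9821|00⟩ - 0.1883i|10⟩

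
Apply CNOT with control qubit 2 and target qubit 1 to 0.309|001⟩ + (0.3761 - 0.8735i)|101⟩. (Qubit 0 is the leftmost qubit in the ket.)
0.309|011⟩ + (0.3761 - 0.8735i)|111⟩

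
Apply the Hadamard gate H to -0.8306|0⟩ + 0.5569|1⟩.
-0.1935|0⟩ - 0.9811|1⟩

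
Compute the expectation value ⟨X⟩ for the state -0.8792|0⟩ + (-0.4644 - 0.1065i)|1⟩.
0.8166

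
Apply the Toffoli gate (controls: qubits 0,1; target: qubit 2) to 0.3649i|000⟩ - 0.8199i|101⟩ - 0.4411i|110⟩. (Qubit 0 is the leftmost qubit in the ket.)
0.3649i|000⟩ - 0.8199i|101⟩ - 0.4411i|111⟩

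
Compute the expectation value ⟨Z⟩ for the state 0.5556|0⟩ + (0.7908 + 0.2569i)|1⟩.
-0.3827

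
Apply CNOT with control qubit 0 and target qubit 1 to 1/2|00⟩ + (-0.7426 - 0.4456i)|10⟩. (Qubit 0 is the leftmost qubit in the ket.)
1/2|00⟩ + (-0.7426 - 0.4456i)|11⟩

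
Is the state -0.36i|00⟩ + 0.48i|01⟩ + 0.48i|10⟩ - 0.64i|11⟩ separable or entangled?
Separable

Writing the state as a|00⟩ + b|01⟩ + c|10⟩ + d|11⟩, it is a product state iff ad − bc = 0.
Here (a, b, c, d) = (-0.36i, 0.48i, 0.48i, -0.64i): ad − bc = (-0.36i)(-0.64i) − (0.48i)(0.48i) = 0, so the state is separable.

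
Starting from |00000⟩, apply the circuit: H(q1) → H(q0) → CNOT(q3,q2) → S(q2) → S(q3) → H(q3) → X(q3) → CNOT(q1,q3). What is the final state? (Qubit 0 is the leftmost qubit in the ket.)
1/√8|00000⟩ + 1/√8|00010⟩ + 1/√8|01000⟩ + 1/√8|01010⟩ + 1/√8|10000⟩ + 1/√8|10010⟩ + 1/√8|11000⟩ + 1/√8|11010⟩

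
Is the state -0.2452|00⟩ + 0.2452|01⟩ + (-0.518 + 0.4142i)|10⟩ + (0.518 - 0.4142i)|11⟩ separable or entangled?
Separable

Writing the state as a|00⟩ + b|01⟩ + c|10⟩ + d|11⟩, it is a product state iff ad − bc = 0.
Here (a, b, c, d) = (-0.2452, 0.2452, (-0.518 + 0.4142i), (0.518 - 0.4142i)): ad − bc = (-0.2452)(0.518 - 0.4142i) − (0.2452)(-0.518 + 0.4142i) = 0, so the state is separable.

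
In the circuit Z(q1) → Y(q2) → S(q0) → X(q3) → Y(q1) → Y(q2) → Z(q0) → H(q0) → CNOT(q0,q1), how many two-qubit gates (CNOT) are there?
1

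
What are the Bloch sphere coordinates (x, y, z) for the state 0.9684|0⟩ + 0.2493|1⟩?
(0.4828, 0, 0.8756)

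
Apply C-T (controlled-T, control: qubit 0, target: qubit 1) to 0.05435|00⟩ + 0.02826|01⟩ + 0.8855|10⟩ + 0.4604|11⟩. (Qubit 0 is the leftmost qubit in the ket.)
0.05435|00⟩ + 0.02826|01⟩ + 0.8855|10⟩ + (0.3256 + 0.3256i)|11⟩

C-T leaves the control-|0⟩ kets |00⟩, |01⟩ unchanged and applies T to qubit 1 on the control-|1⟩ pair (|10⟩, |11⟩).
T = [[1, 0], [0, (1/√2 + (1/√2)i)]].
With a = amp(|10⟩) = 0.8855 and b = amp(|11⟩) = 0.4604:
new amp(|10⟩) = (1)·a = 0.8855
new amp(|11⟩) = (1/√2 + (1/√2)i)·b = (0.3256 + 0.3256i)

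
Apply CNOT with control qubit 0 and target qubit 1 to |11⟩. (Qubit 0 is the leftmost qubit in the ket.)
|10⟩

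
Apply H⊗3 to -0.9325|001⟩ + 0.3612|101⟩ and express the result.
-0.202|000⟩ + 0.202|001⟩ - 0.202|010⟩ + 0.202|011⟩ - 0.4574|100⟩ + 0.4574|101⟩ - 0.4574|110⟩ + 0.4574|111⟩

H⊗3 gives amp(|y⟩) = (1/2√2) Σ_x (−1)^(x·y) amp(|x⟩), where x·y is the number of positions in which both x and y have a 1.
|000⟩: (-0.9325 + 0.3612)/(2√2) = -0.202
|001⟩: (0.9325 - 0.3612)/(2√2) = 0.202
|010⟩: (-0.9325 + 0.3612)/(2√2) = -0.202
|011⟩: (0.9325 - 0.3612)/(2√2) = 0.202
|100⟩: (-0.9325 - 0.3612)/(2√2) = -0.4574
|101⟩: (0.9325 + 0.3612)/(2√2) = 0.4574
|110⟩: (-0.9325 - 0.3612)/(2√2) = -0.4574
|111⟩: (0.9325 + 0.3612)/(2√2) = 0.4574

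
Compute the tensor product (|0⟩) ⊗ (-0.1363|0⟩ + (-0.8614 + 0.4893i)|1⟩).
-0.1363|00⟩ + (-0.8614 + 0.4893i)|01⟩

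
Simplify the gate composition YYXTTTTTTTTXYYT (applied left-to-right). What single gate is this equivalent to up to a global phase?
T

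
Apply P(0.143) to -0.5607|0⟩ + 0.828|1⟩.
-0.5607|0⟩ + (0.8195 + 0.118i)|1⟩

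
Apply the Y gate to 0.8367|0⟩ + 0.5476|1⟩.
-0.5476i|0⟩ + 0.8367i|1⟩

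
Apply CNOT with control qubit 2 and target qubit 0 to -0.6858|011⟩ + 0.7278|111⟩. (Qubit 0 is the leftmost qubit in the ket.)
0.7278|011⟩ - 0.6858|111⟩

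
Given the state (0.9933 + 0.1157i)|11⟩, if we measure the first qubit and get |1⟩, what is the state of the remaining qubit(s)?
(0.9933 + 0.1157i)|1⟩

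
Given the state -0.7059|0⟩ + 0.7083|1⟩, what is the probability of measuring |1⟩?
0.5017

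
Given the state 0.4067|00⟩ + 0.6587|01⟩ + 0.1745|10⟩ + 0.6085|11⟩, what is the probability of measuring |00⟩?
0.1654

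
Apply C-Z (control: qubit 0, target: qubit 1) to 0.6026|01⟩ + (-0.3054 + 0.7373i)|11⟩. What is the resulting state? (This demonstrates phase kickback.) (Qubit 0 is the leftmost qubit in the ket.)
0.6026|01⟩ + (0.3054 - 0.7373i)|11⟩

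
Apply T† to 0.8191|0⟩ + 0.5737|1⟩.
0.8191|0⟩ + (0.4057 - 0.4057i)|1⟩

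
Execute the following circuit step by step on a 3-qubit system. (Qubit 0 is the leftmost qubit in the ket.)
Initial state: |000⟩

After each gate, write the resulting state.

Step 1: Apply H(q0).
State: 1/√2|000⟩ + 1/√2|100⟩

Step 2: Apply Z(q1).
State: 1/√2|000⟩ + 1/√2|100⟩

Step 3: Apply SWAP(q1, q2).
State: 1/√2|000⟩ + 1/√2|100⟩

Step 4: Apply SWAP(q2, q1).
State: 1/√2|000⟩ + 1/√2|100⟩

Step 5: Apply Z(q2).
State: 1/√2|000⟩ + 1/√2|100⟩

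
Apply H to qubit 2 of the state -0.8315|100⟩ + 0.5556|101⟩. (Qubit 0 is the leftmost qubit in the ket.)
-0.1951|100⟩ - 0.9808|101⟩

H on qubit 2 mixes each pair of kets that differ only in qubit 2: amplitudes (a, b) of (|…0…⟩, |…1…⟩) become ((a + b)/√2, (a − b)/√2). Kets absent from the input have amplitude 0.
(|100⟩, |101⟩): (a, b) = (-0.8315, 0.5556) → (-0.1951, -0.9808)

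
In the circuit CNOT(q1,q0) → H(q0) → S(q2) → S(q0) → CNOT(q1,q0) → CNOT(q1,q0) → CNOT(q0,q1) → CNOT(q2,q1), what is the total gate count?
8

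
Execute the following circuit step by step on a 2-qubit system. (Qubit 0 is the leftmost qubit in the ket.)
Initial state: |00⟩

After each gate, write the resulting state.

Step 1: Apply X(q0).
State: |10⟩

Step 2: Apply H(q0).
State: 1/√2|00⟩ - 1/√2|10⟩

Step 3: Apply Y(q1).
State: (1/√2)i|01⟩ - (1/√2)i|11⟩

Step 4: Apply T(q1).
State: (-1/2 + (1/2)i)|01⟩ + (1/2 - (1/2)i)|11⟩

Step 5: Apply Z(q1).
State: (1/2 - (1/2)i)|01⟩ + (-1/2 + (1/2)i)|11⟩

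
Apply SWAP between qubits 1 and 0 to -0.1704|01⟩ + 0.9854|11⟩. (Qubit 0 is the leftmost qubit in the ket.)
-0.1704|10⟩ + 0.9854|11⟩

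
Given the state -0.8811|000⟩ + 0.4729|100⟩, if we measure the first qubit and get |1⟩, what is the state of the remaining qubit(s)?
|00⟩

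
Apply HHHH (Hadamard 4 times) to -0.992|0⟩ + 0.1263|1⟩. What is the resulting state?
-0.992|0⟩ + 0.1263|1⟩

H² = I, so an even number of Hadamards cancels: H^4 = I and the state is unchanged.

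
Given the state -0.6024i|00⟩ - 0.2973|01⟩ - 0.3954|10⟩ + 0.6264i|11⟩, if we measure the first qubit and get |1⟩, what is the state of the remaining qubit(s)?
-0.5338|0⟩ + 0.8456i|1⟩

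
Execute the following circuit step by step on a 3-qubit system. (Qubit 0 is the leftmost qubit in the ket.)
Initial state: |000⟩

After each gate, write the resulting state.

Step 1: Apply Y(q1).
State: i|010⟩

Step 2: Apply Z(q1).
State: -i|010⟩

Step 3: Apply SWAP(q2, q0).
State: -i|010⟩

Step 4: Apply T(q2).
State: -i|010⟩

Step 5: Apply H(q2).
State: -(1/√2)i|010⟩ - (1/√2)i|011⟩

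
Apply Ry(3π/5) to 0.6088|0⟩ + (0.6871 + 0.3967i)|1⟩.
(-0.198 - 0.3209i)|0⟩ + (0.8964 + 0.2332i)|1⟩

Ry(3π/5) = [[cos(θ/2), −sin(θ/2)], [sin(θ/2), cos(θ/2)]]; θ = 3π/5, cos(θ/2) ≈ 0.587785, sin(θ/2) ≈ 0.809017.
With a = amp(|0⟩) = 0.6088 and b = amp(|1⟩) = (0.6871 + 0.3967i):
new amp(|0⟩) = (0.587785)·a + (-0.809017)·b = (-0.198 - 0.3209i)
new amp(|1⟩) = (0.809017)·a + (0.587785)·b = (0.8964 + 0.2332i)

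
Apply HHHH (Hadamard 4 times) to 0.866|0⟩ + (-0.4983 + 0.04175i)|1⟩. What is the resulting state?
0.866|0⟩ + (-0.4983 + 0.04175i)|1⟩

H² = I, so an even number of Hadamards cancels: H^4 = I and the state is unchanged.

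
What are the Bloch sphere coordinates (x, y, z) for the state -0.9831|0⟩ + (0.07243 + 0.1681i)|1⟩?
(-0.1424, -0.3305, 0.933)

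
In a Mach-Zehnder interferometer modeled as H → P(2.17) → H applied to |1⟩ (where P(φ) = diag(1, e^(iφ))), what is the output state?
(0.782 - 0.4129i)|0⟩ + (0.218 + 0.4129i)|1⟩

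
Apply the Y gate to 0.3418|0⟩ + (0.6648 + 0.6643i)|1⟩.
(0.6643 - 0.6648i)|0⟩ + 0.3418i|1⟩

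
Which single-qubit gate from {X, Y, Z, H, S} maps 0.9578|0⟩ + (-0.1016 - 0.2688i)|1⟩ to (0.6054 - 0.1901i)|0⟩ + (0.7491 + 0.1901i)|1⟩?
H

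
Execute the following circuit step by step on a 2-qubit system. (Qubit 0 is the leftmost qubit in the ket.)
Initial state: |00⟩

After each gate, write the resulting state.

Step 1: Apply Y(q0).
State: i|10⟩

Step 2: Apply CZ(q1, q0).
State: i|10⟩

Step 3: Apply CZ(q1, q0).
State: i|10⟩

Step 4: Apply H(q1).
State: (1/√2)i|10⟩ + (1/√2)i|11⟩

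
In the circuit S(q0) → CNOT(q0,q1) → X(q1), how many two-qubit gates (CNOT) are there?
1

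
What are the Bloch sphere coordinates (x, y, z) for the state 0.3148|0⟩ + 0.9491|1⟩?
(0.5976, 0, -0.8017)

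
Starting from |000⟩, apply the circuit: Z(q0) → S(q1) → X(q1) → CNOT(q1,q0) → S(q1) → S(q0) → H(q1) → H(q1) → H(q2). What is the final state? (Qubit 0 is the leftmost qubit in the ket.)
-1/√2|110⟩ - 1/√2|111⟩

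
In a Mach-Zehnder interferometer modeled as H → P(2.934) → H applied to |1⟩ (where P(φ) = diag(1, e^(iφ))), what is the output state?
(0.9893 - 0.1031i)|0⟩ + (0.01074 + 0.1031i)|1⟩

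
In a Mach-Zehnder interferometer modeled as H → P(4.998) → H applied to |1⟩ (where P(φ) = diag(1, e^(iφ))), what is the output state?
(0.3591 + 0.4797i)|0⟩ + (0.6409 - 0.4797i)|1⟩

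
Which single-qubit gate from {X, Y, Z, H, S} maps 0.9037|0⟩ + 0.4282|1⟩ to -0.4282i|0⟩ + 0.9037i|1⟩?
Y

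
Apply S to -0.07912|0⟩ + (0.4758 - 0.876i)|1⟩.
-0.07912|0⟩ + (0.876 + 0.4758i)|1⟩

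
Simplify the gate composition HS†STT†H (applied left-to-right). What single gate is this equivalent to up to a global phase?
I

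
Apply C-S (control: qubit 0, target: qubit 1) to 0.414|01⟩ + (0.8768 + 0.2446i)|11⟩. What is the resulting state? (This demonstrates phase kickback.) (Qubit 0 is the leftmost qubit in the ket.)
0.414|01⟩ + (-0.2446 + 0.8768i)|11⟩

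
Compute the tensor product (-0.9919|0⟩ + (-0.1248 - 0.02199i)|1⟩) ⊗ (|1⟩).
-0.9919|01⟩ + (-0.1248 - 0.02199i)|11⟩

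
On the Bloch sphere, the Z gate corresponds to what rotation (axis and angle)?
Rotation by π around the z-axis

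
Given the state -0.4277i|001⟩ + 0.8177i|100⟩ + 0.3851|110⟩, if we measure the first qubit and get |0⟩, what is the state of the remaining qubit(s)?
-i|01⟩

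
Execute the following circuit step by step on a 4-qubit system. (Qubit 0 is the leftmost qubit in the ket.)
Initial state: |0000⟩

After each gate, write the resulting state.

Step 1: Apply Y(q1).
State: i|0100⟩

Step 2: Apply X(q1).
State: i|0000⟩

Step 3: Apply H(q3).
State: (1/√2)i|0000⟩ + (1/√2)i|0001⟩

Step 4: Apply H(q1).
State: (1/2)i|0000⟩ + (1/2)i|0001⟩ + (1/2)i|0100⟩ + (1/2)i|0101⟩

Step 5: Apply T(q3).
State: (1/2)i|0000⟩ + (-1/√8 + (1/√8)i)|0001⟩ + (1/2)i|0100⟩ + (-1/√8 + (1/√8)i)|0101⟩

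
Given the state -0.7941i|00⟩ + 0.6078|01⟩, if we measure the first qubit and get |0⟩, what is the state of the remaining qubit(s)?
-0.7941i|0⟩ + 0.6078|1⟩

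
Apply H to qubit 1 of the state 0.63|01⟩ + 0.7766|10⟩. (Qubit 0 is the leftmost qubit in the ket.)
0.4455|00⟩ - 0.4455|01⟩ + 0.5491|10⟩ + 0.5491|11⟩

H on qubit 1 mixes each pair of kets that differ only in qubit 1: amplitudes (a, b) of (|…0…⟩, |…1…⟩) become ((a + b)/√2, (a − b)/√2). Kets absent from the input have amplitude 0.
(|00⟩, |01⟩): (a, b) = (0, 0.63) → (0.4455, -0.4455)
(|10⟩, |11⟩): (a, b) = (0.7766, 0) → (0.5491, 0.5491)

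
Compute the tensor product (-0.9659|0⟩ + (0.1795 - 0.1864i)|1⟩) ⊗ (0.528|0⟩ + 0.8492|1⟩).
-0.51|00⟩ - 0.8202|01⟩ + (0.09478 - 0.09842i)|10⟩ + (0.1524 - 0.1583i)|11⟩

amp(|b₁b₂…⟩) = product of the factor amplitudes for bits b₁, b₂, …; only kets whose every factor amplitude is nonzero survive.
|00⟩: (-0.9659)(0.528) = -0.51
|01⟩: (-0.9659)(0.8492) = -0.8202
|10⟩: (0.1795 - 0.1864i)(0.528) = (0.09478 - 0.09842i)
|11⟩: (0.1795 - 0.1864i)(0.8492) = (0.1524 - 0.1583i)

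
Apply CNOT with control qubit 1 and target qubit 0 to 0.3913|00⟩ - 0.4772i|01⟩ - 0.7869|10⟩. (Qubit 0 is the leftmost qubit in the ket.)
0.3913|00⟩ - 0.7869|10⟩ - 0.4772i|11⟩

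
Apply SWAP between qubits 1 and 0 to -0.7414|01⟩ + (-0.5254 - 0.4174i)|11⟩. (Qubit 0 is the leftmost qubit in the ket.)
-0.7414|10⟩ + (-0.5254 - 0.4174i)|11⟩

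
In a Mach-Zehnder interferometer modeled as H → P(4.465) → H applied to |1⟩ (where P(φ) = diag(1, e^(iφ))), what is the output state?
(0.6224 + 0.4848i)|0⟩ + (0.3776 - 0.4848i)|1⟩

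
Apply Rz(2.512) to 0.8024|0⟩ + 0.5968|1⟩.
(0.2484 - 0.763i)|0⟩ + (0.1848 + 0.5675i)|1⟩

Rz(2.512) = [[e^(−iθ/2), 0], [0, e^(iθ/2)]] with e^(±iθ/2) = cos(θ/2) ± i·sin(θ/2); θ = 2.512, cos(θ/2) ≈ 0.309623, sin(θ/2) ≈ 0.950859.
With a = amp(|0⟩) = 0.8024 and b = amp(|1⟩) = 0.5968:
new amp(|0⟩) = (0.309623 - 0.950859i)·a = (0.2484 - 0.763i)
new amp(|1⟩) = (0.309623 + 0.950859i)·b = (0.1848 + 0.5675i)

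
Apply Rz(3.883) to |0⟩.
(-0.3623 - 0.9321i)|0⟩

Rz(3.883) = [[e^(−iθ/2), 0], [0, e^(iθ/2)]] with e^(±iθ/2) = cos(θ/2) ± i·sin(θ/2); θ = 3.883, cos(θ/2) ≈ -0.362271, sin(θ/2) ≈ 0.932073.
With a = amp(|0⟩) = 1 and b = amp(|1⟩) = 0:
new amp(|0⟩) = (-0.362271 - 0.932073i)·a = (-0.3623 - 0.9321i)
new amp(|1⟩) = (-0.362271 + 0.932073i)·b = 0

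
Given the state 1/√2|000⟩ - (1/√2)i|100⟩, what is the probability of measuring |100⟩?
1/2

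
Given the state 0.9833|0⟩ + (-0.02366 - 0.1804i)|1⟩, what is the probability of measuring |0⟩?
0.9669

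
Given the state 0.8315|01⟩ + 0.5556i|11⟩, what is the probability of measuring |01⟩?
0.6914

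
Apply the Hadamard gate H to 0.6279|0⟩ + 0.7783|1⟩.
0.9943|0⟩ - 0.1063|1⟩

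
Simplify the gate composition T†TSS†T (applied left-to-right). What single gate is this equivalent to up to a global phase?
T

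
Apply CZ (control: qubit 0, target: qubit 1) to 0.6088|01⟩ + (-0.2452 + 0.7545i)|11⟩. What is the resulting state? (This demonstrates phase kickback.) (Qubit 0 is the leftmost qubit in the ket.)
0.6088|01⟩ + (0.2452 - 0.7545i)|11⟩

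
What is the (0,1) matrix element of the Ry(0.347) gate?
-0.1726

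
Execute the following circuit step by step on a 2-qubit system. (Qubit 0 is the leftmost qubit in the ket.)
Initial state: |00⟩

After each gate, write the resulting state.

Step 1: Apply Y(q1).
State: i|01⟩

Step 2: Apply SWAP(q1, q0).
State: i|10⟩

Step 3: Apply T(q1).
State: i|10⟩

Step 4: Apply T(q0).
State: (-1/√2 + (1/√2)i)|10⟩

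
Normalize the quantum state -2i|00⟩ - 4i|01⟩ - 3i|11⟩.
-0.3714i|00⟩ - 0.7428i|01⟩ - 0.5571i|11⟩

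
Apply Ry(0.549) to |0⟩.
0.9626|0⟩ + 0.2711|1⟩

Ry(0.549) = [[cos(θ/2), −sin(θ/2)], [sin(θ/2), cos(θ/2)]]; θ = 0.549, cos(θ/2) ≈ 0.962561, sin(θ/2) ≈ 0.271066.
With a = amp(|0⟩) = 1 and b = amp(|1⟩) = 0:
new amp(|0⟩) = (0.962561)·a + (-0.271066)·b = 0.9626
new amp(|1⟩) = (0.271066)·a + (0.962561)·b = 0.2711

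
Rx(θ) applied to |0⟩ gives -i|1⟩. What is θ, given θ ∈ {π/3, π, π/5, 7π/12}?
π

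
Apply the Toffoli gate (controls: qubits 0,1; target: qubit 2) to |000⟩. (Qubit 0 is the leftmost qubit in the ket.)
|000⟩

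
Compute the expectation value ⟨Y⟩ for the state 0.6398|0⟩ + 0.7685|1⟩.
0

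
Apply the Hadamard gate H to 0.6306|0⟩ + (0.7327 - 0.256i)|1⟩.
(0.964 - 0.181i)|0⟩ + (-0.0722 + 0.181i)|1⟩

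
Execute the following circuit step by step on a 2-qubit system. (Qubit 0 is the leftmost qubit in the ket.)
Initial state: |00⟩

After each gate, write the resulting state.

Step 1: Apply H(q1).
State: 1/√2|00⟩ + 1/√2|01⟩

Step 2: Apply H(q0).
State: 1/2|00⟩ + 1/2|01⟩ + 1/2|10⟩ + 1/2|11⟩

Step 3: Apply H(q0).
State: 1/√2|00⟩ + 1/√2|01⟩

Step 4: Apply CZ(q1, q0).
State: 1/√2|00⟩ + 1/√2|01⟩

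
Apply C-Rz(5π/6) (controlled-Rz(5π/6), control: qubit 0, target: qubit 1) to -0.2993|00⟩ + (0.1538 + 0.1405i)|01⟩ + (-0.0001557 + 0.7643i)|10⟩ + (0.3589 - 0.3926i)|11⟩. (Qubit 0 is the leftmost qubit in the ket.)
-0.2993|00⟩ + (0.1538 + 0.1405i)|01⟩ + (0.7382 + 0.198i)|10⟩ + (0.4721 + 0.2451i)|11⟩

C-Rz(5π/6) leaves the control-|0⟩ kets |00⟩, |01⟩ unchanged and applies Rz(5π/6) to qubit 1 on the control-|1⟩ pair (|10⟩, |11⟩).
Rz(5π/6) = [[e^(−iθ/2), 0], [0, e^(iθ/2)]] with e^(±iθ/2) = cos(θ/2) ± i·sin(θ/2); θ = 5π/6, cos(θ/2) ≈ 0.258819, sin(θ/2) ≈ 0.965926.
With a = amp(|10⟩) = (-0.0001557 + 0.7643i) and b = amp(|11⟩) = (0.3589 - 0.3926i):
new amp(|10⟩) = (0.258819 - 0.965926i)·a = (0.7382 + 0.198i)
new amp(|11⟩) = (0.258819 + 0.965926i)·b = (0.4721 + 0.2451i)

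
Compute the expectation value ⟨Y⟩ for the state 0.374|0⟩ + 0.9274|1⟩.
0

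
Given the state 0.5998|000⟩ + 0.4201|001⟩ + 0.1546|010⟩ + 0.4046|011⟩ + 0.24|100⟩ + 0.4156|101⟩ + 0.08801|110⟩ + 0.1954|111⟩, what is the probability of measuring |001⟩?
0.1765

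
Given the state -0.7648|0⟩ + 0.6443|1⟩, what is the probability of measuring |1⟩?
0.4151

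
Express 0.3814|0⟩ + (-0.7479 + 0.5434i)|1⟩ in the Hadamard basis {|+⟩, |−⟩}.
(-0.2592 + 0.3842i)|+⟩ + (0.7985 - 0.3842i)|−⟩

With |ψ⟩ = α|0⟩ + β|1⟩, the Hadamard-basis coefficients are ⟨+|ψ⟩ = (α + β)/√2 and ⟨−|ψ⟩ = (α − β)/√2.
Here α = 0.3814, β = (-0.7479 + 0.5434i): (α + β)/√2 = (-0.2592 + 0.3842i), (α − β)/√2 = (0.7985 - 0.3842i).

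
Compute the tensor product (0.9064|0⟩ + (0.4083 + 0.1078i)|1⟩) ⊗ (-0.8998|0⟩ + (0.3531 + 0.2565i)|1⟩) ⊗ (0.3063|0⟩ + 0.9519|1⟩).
-0.2498|000⟩ - 0.7763|001⟩ + (0.09803 + 0.07121i)|010⟩ + (0.3047 + 0.2213i)|011⟩ + (-0.1125 - 0.02971i)|100⟩ + (-0.3497 - 0.09233i)|101⟩ + (0.03569 + 0.04374i)|110⟩ + (0.1109 + 0.1359i)|111⟩

amp(|b₁b₂…⟩) = product of the factor amplitudes for bits b₁, b₂, …; only kets whose every factor amplitude is nonzero survive.
|000⟩: (0.9064)(-0.8998)(0.3063) = -0.2498
|001⟩: (0.9064)(-0.8998)(0.9519) = -0.7763
|010⟩: (0.9064)(0.3531 + 0.2565i)(0.3063) = (0.09803 + 0.07121i)
|011⟩: (0.9064)(0.3531 + 0.2565i)(0.9519) = (0.3047 + 0.2213i)
|100⟩: (0.4083 + 0.1078i)(-0.8998)(0.3063) = (-0.1125 - 0.02971i)
|101⟩: (0.4083 + 0.1078i)(-0.8998)(0.9519) = (-0.3497 - 0.09233i)
|110⟩: (0.4083 + 0.1078i)(0.3531 + 0.2565i)(0.3063) = (0.03569 + 0.04374i)
|111⟩: (0.4083 + 0.1078i)(0.3531 + 0.2565i)(0.9519) = (0.1109 + 0.1359i)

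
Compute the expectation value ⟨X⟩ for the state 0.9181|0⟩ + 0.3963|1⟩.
0.7277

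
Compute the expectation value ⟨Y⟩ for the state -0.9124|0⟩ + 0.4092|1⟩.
0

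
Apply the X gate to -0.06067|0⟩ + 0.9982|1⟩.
0.9982|0⟩ - 0.06067|1⟩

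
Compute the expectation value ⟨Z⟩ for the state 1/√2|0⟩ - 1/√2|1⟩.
0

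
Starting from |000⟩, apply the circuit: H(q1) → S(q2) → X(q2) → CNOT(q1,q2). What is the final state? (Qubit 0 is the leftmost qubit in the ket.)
1/√2|001⟩ + 1/√2|010⟩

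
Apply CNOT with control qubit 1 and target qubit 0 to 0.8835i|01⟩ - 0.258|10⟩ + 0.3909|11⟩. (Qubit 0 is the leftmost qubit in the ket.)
0.3909|01⟩ - 0.258|10⟩ + 0.8835i|11⟩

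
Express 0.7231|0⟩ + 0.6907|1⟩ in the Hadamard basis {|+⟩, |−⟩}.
0.9997|+⟩ + 0.02291|−⟩

With |ψ⟩ = α|0⟩ + β|1⟩, the Hadamard-basis coefficients are ⟨+|ψ⟩ = (α + β)/√2 and ⟨−|ψ⟩ = (α − β)/√2.
Here α = 0.7231, β = 0.6907: (α + β)/√2 = 0.9997, (α − β)/√2 = 0.02291.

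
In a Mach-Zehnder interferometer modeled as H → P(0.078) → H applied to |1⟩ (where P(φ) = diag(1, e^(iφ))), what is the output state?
(0.00152 - 0.03896i)|0⟩ + (0.9985 + 0.03896i)|1⟩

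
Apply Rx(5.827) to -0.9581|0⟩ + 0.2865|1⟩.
(0.9333 - 0.06478i)|0⟩ + (-0.2791 + 0.2166i)|1⟩

Rx(5.827) = [[cos(θ/2), −i·sin(θ/2)], [−i·sin(θ/2), cos(θ/2)]]; θ = 5.827, cos(θ/2) ≈ -0.974099, sin(θ/2) ≈ 0.22612.
With a = amp(|0⟩) = -0.9581 and b = amp(|1⟩) = 0.2865:
new amp(|0⟩) = (-0.974099)·a + (-0.22612i)·b = (0.9333 - 0.06478i)
new amp(|1⟩) = (-0.22612i)·a + (-0.974099)·b = (-0.2791 + 0.2166i)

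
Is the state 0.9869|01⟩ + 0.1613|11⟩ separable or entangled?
Separable

Writing the state as a|00⟩ + b|01⟩ + c|10⟩ + d|11⟩, it is a product state iff ad − bc = 0.
Here (a, b, c, d) = (0, 0.9869, 0, 0.1613): ad − bc = (0)(0.1613) − (0.9869)(0) = 0, so the state is separable.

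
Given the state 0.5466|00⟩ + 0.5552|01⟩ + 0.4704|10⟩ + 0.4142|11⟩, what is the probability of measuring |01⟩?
0.3082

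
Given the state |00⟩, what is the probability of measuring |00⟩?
1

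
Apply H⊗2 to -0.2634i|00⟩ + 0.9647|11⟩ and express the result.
(0.4824 - 0.1317i)|00⟩ + (-0.4824 - 0.1317i)|01⟩ + (-0.4824 - 0.1317i)|10⟩ + (0.4824 - 0.1317i)|11⟩

H⊗2 gives amp(|y⟩) = (1/2) Σ_x (−1)^(x·y) amp(|x⟩), where x·y is the number of positions in which both x and y have a 1.
|00⟩: (-0.2634i + 0.9647)/2 = (0.4824 - 0.1317i)
|01⟩: (-0.2634i - 0.9647)/2 = (-0.4824 - 0.1317i)
|10⟩: (-0.2634i - 0.9647)/2 = (-0.4824 - 0.1317i)
|11⟩: (-0.2634i + 0.9647)/2 = (0.4824 - 0.1317i)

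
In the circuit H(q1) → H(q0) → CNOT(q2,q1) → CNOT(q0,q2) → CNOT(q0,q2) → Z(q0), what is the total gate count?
6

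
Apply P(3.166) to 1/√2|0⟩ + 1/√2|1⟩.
1/√2|0⟩ + (-0.7069 - 0.01726i)|1⟩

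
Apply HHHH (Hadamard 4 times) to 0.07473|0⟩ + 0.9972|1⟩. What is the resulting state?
0.07473|0⟩ + 0.9972|1⟩

H² = I, so an even number of Hadamards cancels: H^4 = I and the state is unchanged.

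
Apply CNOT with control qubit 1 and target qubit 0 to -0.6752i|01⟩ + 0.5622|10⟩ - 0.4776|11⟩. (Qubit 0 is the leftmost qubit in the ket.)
-0.4776|01⟩ + 0.5622|10⟩ - 0.6752i|11⟩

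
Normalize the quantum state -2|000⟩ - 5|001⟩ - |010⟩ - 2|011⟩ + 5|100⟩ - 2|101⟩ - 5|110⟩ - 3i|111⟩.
-0.2031|000⟩ - 0.5077|001⟩ - 0.1015|010⟩ - 0.2031|011⟩ + 0.5077|100⟩ - 0.2031|101⟩ - 0.5077|110⟩ - 0.3046i|111⟩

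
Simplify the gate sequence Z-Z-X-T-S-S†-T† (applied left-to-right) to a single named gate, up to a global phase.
X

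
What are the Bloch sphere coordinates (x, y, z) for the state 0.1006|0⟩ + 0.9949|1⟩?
(0.2002, 0, -0.9797)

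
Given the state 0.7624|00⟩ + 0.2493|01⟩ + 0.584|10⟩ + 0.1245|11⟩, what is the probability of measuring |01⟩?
0.06215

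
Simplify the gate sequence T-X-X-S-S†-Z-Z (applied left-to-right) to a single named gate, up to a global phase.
T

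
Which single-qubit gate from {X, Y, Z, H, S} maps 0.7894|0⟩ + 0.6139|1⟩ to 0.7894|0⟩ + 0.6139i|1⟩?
S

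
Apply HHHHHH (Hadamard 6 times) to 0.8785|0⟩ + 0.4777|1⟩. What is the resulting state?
0.8785|0⟩ + 0.4777|1⟩

H² = I, so an even number of Hadamards cancels: H^6 = I and the state is unchanged.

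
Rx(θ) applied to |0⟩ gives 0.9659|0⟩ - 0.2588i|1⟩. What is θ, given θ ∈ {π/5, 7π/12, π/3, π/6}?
π/6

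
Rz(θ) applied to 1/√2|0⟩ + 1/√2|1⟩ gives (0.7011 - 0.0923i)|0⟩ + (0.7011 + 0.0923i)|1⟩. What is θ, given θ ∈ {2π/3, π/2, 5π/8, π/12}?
π/12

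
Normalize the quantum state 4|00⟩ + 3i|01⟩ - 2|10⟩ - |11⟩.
0.7303|00⟩ + 0.5477i|01⟩ - 0.3651|10⟩ - 0.1826|11⟩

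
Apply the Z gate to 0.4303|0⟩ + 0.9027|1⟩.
0.4303|0⟩ - 0.9027|1⟩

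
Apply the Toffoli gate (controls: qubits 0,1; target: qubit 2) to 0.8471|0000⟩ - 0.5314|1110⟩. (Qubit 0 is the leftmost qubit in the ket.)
0.8471|0000⟩ - 0.5314|1100⟩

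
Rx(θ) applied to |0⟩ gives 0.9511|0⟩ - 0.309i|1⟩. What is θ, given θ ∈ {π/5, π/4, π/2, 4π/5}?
π/5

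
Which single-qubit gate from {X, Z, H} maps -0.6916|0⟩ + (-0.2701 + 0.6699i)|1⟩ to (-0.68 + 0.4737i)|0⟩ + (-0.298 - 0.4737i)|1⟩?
H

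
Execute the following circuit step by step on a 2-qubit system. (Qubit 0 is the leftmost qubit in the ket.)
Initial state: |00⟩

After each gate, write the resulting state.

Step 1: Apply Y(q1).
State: i|01⟩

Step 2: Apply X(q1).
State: i|00⟩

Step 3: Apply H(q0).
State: (1/√2)i|00⟩ + (1/√2)i|10⟩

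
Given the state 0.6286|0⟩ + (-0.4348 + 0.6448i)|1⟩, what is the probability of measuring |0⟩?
0.3951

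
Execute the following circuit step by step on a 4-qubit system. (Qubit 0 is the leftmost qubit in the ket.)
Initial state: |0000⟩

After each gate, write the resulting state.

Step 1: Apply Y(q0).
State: i|1000⟩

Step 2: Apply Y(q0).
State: |0000⟩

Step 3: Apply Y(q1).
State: i|0100⟩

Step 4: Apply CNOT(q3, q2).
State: i|0100⟩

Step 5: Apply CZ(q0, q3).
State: i|0100⟩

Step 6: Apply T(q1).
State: (-1/√2 + (1/√2)i)|0100⟩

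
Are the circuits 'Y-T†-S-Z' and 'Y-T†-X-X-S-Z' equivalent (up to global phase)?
Yes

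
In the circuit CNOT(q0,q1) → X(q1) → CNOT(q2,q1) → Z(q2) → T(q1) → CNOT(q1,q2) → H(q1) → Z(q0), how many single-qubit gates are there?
5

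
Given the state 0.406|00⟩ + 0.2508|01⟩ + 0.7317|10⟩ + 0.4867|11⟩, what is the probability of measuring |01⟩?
0.0629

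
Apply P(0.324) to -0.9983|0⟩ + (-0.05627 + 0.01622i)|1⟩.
-0.9983|0⟩ + (-0.05851 - 0.002538i)|1⟩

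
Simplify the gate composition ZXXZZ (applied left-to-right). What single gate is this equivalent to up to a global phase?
Z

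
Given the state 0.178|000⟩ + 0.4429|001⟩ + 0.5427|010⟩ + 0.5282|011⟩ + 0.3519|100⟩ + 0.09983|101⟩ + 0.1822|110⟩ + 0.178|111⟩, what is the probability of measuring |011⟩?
0.279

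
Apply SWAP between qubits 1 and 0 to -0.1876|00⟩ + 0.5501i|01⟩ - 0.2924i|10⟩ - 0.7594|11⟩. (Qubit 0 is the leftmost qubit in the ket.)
-0.1876|00⟩ - 0.2924i|01⟩ + 0.5501i|10⟩ - 0.7594|11⟩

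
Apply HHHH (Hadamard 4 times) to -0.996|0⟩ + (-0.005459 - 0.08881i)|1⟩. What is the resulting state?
-0.996|0⟩ + (-0.005459 - 0.08881i)|1⟩

H² = I, so an even number of Hadamards cancels: H^4 = I and the state is unchanged.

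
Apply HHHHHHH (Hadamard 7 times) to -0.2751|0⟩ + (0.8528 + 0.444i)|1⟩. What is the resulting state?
(0.4085 + 0.314i)|0⟩ + (-0.7975 - 0.314i)|1⟩

H² = I, so H^7 = H: a single Hadamard. With (a, b) = (-0.2751, (0.8528 + 0.444i)), H gives ((a + b)/√2, (a − b)/√2) = ((0.4085 + 0.314i), (-0.7975 - 0.314i)).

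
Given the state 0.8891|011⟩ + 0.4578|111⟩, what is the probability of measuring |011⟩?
0.7905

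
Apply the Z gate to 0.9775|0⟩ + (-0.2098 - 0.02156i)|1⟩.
0.9775|0⟩ + (0.2098 + 0.02156i)|1⟩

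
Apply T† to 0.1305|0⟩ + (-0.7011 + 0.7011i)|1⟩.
0.1305|0⟩ + 0.9915i|1⟩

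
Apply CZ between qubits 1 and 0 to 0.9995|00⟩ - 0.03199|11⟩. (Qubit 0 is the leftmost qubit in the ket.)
0.9995|00⟩ + 0.03199|11⟩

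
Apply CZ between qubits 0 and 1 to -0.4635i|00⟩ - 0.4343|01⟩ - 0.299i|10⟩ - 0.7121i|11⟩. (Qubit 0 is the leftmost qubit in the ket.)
-0.4635i|00⟩ - 0.4343|01⟩ - 0.299i|10⟩ + 0.7121i|11⟩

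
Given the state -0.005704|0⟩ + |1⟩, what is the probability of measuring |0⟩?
0.00003254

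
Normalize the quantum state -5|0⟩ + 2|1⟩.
-0.9285|0⟩ + 0.3714|1⟩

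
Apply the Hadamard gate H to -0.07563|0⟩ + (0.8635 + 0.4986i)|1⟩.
(0.5571 + 0.3526i)|0⟩ + (-0.6641 - 0.3526i)|1⟩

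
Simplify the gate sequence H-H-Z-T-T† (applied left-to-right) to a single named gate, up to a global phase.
Z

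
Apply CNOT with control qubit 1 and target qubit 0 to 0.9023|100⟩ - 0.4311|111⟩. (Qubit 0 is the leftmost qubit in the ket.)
-0.4311|011⟩ + 0.9023|100⟩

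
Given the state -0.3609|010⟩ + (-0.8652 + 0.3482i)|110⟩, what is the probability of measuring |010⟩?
0.1302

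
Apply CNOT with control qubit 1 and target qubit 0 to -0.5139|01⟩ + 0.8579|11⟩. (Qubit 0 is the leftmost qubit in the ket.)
0.8579|01⟩ - 0.5139|11⟩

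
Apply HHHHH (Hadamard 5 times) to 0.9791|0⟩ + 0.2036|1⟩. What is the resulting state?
0.8363|0⟩ + 0.5484|1⟩

H² = I, so H^5 = H: a single Hadamard. With (a, b) = (0.9791, 0.2036), H gives ((a + b)/√2, (a − b)/√2) = (0.8363, 0.5484).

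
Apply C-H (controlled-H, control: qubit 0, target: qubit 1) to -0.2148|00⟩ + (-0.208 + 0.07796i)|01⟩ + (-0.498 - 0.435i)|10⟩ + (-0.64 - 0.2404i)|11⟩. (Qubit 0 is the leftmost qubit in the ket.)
-0.2148|00⟩ + (-0.208 + 0.07796i)|01⟩ + (-0.8047 - 0.4776i)|10⟩ + (0.1004 - 0.1376i)|11⟩

C-H leaves the control-|0⟩ kets |00⟩, |01⟩ unchanged and applies H to qubit 1 on the control-|1⟩ pair (|10⟩, |11⟩).
H = [[1/√2, 1/√2], [1/√2, -1/√2]].
With a = amp(|10⟩) = (-0.498 - 0.435i) and b = amp(|11⟩) = (-0.64 - 0.2404i):
new amp(|10⟩) = (1/√2)·a + (1/√2)·b = (-0.8047 - 0.4776i)
new amp(|11⟩) = (1/√2)·a + (-1/√2)·b = (0.1004 - 0.1376i)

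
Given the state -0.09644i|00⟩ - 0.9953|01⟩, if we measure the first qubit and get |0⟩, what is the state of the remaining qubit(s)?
-0.09644i|0⟩ - 0.9953|1⟩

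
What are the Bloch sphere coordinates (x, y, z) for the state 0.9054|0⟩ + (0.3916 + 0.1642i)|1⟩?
(0.7091, 0.2973, 0.6394)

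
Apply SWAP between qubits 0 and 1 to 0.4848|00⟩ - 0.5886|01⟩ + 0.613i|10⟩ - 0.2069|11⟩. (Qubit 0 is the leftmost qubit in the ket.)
0.4848|00⟩ + 0.613i|01⟩ - 0.5886|10⟩ - 0.2069|11⟩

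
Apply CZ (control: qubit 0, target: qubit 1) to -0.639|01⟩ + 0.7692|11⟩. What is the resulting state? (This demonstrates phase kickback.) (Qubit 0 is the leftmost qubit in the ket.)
-0.639|01⟩ - 0.7692|11⟩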